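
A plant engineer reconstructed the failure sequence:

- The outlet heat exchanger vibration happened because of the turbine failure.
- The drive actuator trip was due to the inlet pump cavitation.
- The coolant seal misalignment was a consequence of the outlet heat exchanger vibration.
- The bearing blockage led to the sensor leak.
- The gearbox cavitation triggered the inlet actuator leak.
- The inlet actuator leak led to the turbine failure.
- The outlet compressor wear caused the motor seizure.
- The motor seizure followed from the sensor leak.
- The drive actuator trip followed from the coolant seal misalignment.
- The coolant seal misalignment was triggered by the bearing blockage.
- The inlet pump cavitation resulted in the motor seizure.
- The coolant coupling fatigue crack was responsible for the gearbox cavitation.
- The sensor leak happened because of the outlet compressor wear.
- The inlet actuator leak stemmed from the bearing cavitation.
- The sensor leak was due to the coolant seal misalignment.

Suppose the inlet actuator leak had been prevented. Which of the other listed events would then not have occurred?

the outlet heat exchanger vibration, the turbine failure

Downstream of the inlet actuator leak: the turbine failure, the outlet heat exchanger vibration, the coolant seal misalignment, the drive actuator trip, the sensor leak, the motor seizure.
Of those, still caused via another path: the coolant seal misalignment, the drive actuator trip, the sensor leak, the motor seizure.
The remainder have no surviving cause.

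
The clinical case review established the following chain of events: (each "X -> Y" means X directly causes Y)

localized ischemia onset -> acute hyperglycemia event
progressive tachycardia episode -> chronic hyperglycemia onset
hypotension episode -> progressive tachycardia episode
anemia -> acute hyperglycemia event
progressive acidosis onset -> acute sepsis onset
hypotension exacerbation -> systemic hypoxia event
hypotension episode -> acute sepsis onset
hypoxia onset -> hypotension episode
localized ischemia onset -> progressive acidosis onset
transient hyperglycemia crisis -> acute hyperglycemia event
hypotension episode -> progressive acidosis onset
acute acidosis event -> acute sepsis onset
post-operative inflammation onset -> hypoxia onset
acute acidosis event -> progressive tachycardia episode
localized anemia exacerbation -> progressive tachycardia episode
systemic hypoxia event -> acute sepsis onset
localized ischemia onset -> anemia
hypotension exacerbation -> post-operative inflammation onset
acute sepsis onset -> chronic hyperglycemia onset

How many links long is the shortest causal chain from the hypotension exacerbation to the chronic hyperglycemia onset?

Shortest chain: the hypotension exacerbation → the systemic hypoxia event → the acute sepsis onset → the chronic hyperglycemia onset.

3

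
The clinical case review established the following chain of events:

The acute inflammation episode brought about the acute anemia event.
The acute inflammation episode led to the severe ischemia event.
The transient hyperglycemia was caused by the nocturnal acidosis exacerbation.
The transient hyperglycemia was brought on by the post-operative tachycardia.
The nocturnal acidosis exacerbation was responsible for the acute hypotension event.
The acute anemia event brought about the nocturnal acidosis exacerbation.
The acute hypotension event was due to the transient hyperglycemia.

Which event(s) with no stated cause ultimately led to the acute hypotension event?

Tracing upstream from the acute hypotension event: the acute hypotension event ← the nocturnal acidosis exacerbation ← the acute anemia event ← the acute inflammation episode.
A separate upstream branch: the acute hypotension event ← the transient hyperglycemia ← the post-operative tachycardia.
Each of those chain origins has no stated cause.

the acute inflammation episode, the post-operative tachycardia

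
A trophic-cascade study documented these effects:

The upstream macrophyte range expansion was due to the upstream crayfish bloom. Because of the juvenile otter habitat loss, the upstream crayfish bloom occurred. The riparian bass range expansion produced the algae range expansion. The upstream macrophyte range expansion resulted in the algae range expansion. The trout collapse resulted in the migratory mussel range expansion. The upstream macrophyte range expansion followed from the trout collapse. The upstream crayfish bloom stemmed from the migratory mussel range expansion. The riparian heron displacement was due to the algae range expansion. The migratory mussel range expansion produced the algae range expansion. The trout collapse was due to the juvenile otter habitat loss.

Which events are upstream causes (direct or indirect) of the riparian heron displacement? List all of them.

the algae range expansion, the juvenile otter habitat loss, the migratory mussel range expansion, the riparian bass range expansion, the trout collapse, the upstream crayfish bloom, the upstream macrophyte range expansion

Immediate cause of the riparian heron displacement: the algae range expansion.
Further upstream: the juvenile otter habitat loss, the trout collapse, the migratory mussel range expansion, the upstream crayfish bloom, the upstream macrophyte range expansion, the riparian bass range expansion.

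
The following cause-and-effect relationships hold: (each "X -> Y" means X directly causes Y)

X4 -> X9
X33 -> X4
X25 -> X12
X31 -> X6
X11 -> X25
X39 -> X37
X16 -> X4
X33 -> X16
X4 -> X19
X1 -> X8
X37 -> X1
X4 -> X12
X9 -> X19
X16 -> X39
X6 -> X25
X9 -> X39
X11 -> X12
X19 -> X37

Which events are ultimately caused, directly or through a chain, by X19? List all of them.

X1, X37, X8

Direct effects: X37.
2 steps out: X1.
3 steps out: X8.
Not reachable from it: X31, X33, X16, X4, X9, X39, X6, X11, X25, X12.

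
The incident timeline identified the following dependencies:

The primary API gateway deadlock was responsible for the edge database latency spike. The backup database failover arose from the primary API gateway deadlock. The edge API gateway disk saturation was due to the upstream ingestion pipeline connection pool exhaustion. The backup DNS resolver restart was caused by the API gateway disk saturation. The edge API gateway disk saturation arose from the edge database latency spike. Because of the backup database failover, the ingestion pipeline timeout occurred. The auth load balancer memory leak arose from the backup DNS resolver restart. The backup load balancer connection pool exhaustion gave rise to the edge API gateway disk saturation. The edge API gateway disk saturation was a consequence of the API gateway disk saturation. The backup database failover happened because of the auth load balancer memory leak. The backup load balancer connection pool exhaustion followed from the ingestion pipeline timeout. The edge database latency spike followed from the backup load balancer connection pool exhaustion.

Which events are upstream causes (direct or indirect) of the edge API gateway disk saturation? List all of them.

the API gateway disk saturation, the auth load balancer memory leak, the backup DNS resolver restart, the backup database failover, the backup load balancer connection pool exhaustion, the edge database latency spike, the ingestion pipeline timeout, the primary API gateway deadlock, the upstream ingestion pipeline connection pool exhaustion

Immediate causes of the edge API gateway disk saturation: the API gateway disk saturation, the backup load balancer connection pool exhaustion, the upstream ingestion pipeline connection pool exhaustion, the edge database latency spike.
Further upstream: the primary API gateway deadlock, the backup DNS resolver restart, the auth load balancer memory leak, the backup database failover, the ingestion pipeline timeout.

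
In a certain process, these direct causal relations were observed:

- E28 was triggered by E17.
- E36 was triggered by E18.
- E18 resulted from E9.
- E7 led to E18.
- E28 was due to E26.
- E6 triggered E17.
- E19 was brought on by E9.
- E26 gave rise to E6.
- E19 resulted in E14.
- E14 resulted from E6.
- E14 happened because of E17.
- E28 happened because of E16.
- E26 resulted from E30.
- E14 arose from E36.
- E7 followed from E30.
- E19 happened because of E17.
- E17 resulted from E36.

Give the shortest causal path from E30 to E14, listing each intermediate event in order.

E30 → E26
E26 → E6
E6 → E14
Length: 3 steps.

E30 → E26 → E6 → E14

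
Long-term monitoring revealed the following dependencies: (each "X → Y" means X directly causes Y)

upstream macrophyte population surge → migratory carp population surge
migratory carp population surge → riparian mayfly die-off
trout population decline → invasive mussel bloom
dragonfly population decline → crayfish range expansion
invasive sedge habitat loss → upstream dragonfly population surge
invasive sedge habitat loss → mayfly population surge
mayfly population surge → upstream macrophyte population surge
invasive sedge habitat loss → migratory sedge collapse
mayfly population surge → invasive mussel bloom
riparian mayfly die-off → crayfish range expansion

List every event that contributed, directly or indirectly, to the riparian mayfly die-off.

the invasive sedge habitat loss, the mayfly population surge, the migratory carp population surge, the upstream macrophyte population surge

Immediate cause of the riparian mayfly die-off: the migratory carp population surge.
Further upstream: the invasive sedge habitat loss, the mayfly population surge, the upstream macrophyte population surge.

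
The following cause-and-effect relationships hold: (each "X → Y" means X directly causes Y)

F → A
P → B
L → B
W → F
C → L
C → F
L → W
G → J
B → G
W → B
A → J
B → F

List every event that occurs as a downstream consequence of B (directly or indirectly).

A, F, G, J

Direct effects: F, G.
2 steps out: A, J.
Not reachable from it: C, L, W, P.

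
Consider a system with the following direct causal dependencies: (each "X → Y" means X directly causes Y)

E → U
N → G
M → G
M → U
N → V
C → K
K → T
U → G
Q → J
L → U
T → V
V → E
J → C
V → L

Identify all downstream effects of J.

Direct effects: C.
2 steps out: K.
3 steps out: T.
4 steps out: V.
5 steps out: E, L.
6 steps out: U.
7 steps out: G.
Not reachable from it: Q, N, M.

C, E, G, K, L, T, U, V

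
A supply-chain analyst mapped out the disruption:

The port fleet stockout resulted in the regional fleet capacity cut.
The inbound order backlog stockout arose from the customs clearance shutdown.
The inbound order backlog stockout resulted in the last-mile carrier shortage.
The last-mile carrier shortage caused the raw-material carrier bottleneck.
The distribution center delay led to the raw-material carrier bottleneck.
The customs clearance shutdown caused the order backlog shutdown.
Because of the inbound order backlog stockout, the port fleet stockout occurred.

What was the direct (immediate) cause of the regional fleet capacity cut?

Upstream contributors include the customs clearance shutdown, the inbound order backlog stockout, but only the port fleet stockout feeds directly into the regional fleet capacity cut.

the port fleet stockout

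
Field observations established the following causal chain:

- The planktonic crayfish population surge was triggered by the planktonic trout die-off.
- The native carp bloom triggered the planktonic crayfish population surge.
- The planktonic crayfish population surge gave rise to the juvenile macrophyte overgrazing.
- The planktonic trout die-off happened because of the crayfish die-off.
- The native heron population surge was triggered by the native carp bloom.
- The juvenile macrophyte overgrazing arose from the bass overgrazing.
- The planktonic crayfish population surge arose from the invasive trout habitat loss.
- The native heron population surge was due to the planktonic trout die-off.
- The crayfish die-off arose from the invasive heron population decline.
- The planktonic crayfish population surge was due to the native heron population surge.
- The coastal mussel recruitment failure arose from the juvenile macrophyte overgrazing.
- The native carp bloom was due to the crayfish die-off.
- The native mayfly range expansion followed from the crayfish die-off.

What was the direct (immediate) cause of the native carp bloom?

the crayfish die-off

Upstream contributors include the invasive heron population decline, but only the crayfish die-off feeds directly into the native carp bloom.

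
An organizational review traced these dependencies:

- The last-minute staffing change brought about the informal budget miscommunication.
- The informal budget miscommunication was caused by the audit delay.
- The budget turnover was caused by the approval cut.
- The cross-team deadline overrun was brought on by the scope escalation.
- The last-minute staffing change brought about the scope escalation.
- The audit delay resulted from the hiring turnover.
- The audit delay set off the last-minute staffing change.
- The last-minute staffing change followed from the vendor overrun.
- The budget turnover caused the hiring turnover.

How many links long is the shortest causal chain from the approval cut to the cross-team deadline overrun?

6

Shortest chain: the approval cut → the budget turnover → the hiring turnover → the audit delay → the last-minute staffing change → the scope escalation → the cross-team deadline overrun.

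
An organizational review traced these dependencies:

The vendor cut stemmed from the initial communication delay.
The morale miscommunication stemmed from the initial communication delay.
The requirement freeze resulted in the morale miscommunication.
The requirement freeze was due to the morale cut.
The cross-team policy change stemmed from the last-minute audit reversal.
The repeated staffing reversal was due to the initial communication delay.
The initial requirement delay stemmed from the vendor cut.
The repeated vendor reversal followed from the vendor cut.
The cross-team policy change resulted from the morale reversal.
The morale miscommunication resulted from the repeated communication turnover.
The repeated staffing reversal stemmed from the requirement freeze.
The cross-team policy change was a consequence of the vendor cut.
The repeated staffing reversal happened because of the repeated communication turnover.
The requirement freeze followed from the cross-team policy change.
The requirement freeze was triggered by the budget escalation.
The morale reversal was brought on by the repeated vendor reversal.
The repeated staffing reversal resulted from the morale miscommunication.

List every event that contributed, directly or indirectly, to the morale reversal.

Immediate cause of the morale reversal: the repeated vendor reversal.
Further upstream: the initial communication delay, the vendor cut.

the initial communication delay, the repeated vendor reversal, the vendor cut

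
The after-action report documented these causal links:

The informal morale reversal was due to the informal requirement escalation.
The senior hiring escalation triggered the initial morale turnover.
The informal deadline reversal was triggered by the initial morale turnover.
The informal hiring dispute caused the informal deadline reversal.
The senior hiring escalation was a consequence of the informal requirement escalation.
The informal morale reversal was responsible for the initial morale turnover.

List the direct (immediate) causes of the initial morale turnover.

the informal morale reversal, the senior hiring escalation

Upstream contributors include the informal requirement escalation, but only the informal morale reversal, the senior hiring escalation feed directly into the initial morale turnover.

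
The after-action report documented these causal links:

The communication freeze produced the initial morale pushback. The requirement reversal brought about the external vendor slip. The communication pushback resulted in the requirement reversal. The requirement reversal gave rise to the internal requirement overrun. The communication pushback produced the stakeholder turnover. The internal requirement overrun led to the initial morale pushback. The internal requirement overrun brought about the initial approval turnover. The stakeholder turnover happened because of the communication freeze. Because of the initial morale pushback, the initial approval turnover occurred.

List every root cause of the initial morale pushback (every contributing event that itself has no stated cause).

Tracing upstream from the initial morale pushback: the initial morale pushback ← the communication freeze.
A separate upstream branch: the initial morale pushback ← the internal requirement overrun ← the requirement reversal ← the communication pushback.
Each of those chain origins has no stated cause.

the communication freeze, the communication pushback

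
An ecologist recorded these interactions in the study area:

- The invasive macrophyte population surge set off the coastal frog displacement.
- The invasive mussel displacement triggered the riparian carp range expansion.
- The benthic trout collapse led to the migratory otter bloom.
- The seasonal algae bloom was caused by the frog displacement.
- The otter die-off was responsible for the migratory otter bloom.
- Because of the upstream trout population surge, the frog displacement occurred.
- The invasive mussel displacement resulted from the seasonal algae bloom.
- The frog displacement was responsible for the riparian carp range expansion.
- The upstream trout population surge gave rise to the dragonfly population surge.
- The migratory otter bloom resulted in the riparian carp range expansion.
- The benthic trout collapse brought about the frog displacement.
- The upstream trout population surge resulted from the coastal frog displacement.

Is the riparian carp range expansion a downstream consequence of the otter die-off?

Yes

There is a causal chain: the otter die-off → the migratory otter bloom → the riparian carp range expansion.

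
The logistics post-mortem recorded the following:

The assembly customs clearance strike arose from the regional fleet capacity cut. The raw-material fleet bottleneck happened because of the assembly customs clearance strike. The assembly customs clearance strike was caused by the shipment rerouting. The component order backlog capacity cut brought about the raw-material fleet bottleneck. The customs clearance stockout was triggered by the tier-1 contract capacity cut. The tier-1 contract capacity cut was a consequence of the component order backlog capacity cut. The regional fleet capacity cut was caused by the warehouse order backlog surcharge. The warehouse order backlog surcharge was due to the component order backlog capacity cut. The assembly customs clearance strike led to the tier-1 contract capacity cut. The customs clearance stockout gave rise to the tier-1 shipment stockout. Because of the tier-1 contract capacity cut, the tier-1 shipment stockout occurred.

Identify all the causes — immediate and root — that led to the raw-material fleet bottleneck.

the assembly customs clearance strike, the component order backlog capacity cut, the regional fleet capacity cut, the shipment rerouting, the warehouse order backlog surcharge

Immediate causes of the raw-material fleet bottleneck: the component order backlog capacity cut, the assembly customs clearance strike.
Further upstream: the warehouse order backlog surcharge, the regional fleet capacity cut, the shipment rerouting.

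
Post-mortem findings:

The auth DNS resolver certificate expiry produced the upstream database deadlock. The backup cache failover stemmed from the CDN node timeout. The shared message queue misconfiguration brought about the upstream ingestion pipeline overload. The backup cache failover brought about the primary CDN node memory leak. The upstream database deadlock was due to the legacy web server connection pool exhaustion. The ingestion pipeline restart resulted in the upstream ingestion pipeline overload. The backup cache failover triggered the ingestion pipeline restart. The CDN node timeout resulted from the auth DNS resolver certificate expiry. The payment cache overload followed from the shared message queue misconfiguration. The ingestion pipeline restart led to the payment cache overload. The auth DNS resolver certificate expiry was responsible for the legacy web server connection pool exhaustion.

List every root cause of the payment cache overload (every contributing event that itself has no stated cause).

Tracing upstream from the payment cache overload: the payment cache overload ← the ingestion pipeline restart ← the backup cache failover ← the CDN node timeout ← the auth DNS resolver certificate expiry.
A separate upstream branch: the payment cache overload ← the shared message queue misconfiguration.
Each of those chain origins has no stated cause.

the auth DNS resolver certificate expiry, the shared message queue misconfiguration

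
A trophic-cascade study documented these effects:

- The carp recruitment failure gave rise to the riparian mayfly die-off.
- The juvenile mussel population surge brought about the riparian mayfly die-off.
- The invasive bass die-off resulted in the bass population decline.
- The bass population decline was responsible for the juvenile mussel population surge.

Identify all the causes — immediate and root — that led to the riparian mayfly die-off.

the bass population decline, the carp recruitment failure, the invasive bass die-off, the juvenile mussel population surge

Immediate causes of the riparian mayfly die-off: the carp recruitment failure, the juvenile mussel population surge.
Further upstream: the invasive bass die-off, the bass population decline.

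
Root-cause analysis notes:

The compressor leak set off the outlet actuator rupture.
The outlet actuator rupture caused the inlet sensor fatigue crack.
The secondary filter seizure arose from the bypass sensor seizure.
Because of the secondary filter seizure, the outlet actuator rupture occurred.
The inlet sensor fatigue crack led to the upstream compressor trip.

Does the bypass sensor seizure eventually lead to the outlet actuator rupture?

Yes

There is a causal chain: the bypass sensor seizure → the secondary filter seizure → the outlet actuator rupture.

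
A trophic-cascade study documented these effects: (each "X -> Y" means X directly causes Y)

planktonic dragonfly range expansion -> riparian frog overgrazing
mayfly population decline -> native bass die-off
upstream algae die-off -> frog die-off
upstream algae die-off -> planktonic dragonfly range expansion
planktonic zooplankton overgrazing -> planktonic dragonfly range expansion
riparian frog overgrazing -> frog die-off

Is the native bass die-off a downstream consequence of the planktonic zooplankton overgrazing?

The planktonic zooplankton overgrazing leads to the planktonic dragonfly range expansion, the riparian frog overgrazing, the frog die-off; the native bass die-off is not among them.

No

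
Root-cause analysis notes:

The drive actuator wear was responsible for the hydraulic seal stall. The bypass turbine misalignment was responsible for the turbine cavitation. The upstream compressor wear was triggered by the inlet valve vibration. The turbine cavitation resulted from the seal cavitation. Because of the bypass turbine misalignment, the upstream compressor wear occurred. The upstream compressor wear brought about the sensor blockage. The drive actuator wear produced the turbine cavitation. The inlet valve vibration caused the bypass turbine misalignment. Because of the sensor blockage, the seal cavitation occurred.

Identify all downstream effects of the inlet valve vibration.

the bypass turbine misalignment, the seal cavitation, the sensor blockage, the turbine cavitation, the upstream compressor wear

Direct effects: the bypass turbine misalignment, the upstream compressor wear.
2 steps out: the sensor blockage, the turbine cavitation.
3 steps out: the seal cavitation.
Not reachable from it: the drive actuator wear, the hydraulic seal stall.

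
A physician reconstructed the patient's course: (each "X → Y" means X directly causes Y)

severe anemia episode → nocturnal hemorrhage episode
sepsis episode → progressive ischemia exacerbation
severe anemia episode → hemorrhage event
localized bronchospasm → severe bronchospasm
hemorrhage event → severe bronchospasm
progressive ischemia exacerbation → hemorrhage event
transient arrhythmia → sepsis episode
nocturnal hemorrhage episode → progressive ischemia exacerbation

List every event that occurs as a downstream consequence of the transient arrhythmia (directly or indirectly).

Direct effects: the sepsis episode.
2 steps out: the progressive ischemia exacerbation.
3 steps out: the hemorrhage event.
4 steps out: the severe bronchospasm.
Not reachable from it: the severe anemia episode, the nocturnal hemorrhage episode, the localized bronchospasm.

the hemorrhage event, the progressive ischemia exacerbation, the sepsis episode, the severe bronchospasm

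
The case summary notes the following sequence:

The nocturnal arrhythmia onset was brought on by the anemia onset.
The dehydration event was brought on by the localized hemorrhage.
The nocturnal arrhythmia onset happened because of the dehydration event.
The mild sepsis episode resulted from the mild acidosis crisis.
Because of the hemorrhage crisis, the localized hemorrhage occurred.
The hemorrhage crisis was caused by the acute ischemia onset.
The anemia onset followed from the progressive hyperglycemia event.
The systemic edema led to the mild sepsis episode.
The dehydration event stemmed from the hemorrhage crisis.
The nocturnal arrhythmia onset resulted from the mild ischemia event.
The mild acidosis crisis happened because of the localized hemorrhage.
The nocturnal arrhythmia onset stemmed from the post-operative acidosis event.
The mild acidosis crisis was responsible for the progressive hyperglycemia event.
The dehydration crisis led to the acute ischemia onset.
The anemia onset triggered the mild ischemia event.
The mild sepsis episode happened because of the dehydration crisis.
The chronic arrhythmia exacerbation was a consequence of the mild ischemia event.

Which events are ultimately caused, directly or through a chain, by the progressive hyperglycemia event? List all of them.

Direct effects: the anemia onset.
2 steps out: the mild ischemia event, the nocturnal arrhythmia onset.
3 steps out: the chronic arrhythmia exacerbation.
Not reachable from it: the dehydration crisis, the acute ischemia onset, the hemorrhage crisis, the localized hemorrhage, the systemic edema, the post-operative acidosis event, the dehydration event, the mild acidosis crisis, the mild sepsis episode.

the anemia onset, the chronic arrhythmia exacerbation, the mild ischemia event, the nocturnal arrhythmia onset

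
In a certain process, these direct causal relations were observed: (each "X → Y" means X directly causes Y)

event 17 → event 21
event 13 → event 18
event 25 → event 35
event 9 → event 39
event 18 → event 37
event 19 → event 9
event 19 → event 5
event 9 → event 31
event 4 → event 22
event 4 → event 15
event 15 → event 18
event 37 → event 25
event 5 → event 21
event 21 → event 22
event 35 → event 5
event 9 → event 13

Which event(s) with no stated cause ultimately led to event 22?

Tracing upstream from event 22: event 22 ← event 21 ← event 5 ← event 19.
A separate upstream branch: event 22 ← event 4.
A separate upstream branch: event 22 ← event 21 ← event 17.
Each of those chain origins has no stated cause.

event 17, event 19, event 4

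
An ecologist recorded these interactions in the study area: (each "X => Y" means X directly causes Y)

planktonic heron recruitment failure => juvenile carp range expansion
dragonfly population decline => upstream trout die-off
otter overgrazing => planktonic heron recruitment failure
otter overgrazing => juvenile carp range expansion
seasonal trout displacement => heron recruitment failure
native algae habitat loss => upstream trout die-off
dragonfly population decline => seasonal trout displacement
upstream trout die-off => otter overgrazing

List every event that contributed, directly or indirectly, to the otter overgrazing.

the dragonfly population decline, the native algae habitat loss, the upstream trout die-off

Immediate cause of the otter overgrazing: the upstream trout die-off.
Further upstream: the dragonfly population decline, the native algae habitat loss.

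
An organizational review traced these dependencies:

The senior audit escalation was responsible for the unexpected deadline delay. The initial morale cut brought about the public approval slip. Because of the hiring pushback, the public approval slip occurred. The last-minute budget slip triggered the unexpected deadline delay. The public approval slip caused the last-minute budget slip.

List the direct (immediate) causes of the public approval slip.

the hiring pushback, the initial morale cut

the hiring pushback, the initial morale cut → the public approval slip with nothing further upstream stated.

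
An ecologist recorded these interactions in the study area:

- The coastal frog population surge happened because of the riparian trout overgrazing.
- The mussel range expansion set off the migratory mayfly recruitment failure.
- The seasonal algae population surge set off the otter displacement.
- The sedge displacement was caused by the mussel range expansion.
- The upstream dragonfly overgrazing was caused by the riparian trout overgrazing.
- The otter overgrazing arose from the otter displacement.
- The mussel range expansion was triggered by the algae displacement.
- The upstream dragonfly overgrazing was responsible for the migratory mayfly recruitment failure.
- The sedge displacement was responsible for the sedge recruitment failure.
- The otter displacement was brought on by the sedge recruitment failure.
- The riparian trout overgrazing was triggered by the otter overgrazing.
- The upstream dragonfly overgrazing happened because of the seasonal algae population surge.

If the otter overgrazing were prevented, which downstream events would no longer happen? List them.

Downstream of the otter overgrazing: the riparian trout overgrazing, the coastal frog population surge, the upstream dragonfly overgrazing, the migratory mayfly recruitment failure.
Of those, still caused via another path: the upstream dragonfly overgrazing, the migratory mayfly recruitment failure.
The remainder have no surviving cause.

the coastal frog population surge, the riparian trout overgrazing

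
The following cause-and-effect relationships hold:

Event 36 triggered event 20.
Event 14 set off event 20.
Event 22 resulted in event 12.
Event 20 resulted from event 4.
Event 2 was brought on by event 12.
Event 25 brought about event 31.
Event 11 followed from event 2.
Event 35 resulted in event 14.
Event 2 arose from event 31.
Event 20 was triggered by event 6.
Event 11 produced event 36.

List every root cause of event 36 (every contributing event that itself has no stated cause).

Tracing upstream from event 36: event 36 ← event 11 ← event 2 ← event 31 ← event 25.
A separate upstream branch: event 36 ← event 11 ← event 2 ← event 12 ← event 22.
Each of those chain origins has no stated cause.

event 22, event 25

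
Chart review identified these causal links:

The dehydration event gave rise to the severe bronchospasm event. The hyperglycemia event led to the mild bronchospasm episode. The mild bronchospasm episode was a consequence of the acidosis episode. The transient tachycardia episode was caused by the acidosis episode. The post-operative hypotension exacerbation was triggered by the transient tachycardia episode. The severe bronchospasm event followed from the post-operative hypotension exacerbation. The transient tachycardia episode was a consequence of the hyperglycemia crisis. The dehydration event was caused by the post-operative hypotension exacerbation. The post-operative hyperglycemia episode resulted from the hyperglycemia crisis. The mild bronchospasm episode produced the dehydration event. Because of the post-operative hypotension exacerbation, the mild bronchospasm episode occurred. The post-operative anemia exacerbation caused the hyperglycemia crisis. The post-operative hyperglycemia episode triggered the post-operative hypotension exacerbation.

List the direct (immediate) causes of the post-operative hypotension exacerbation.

Upstream contributors include the post-operative anemia exacerbation, the hyperglycemia crisis, the acidosis episode, but only the post-operative hyperglycemia episode, the transient tachycardia episode feed directly into the post-operative hypotension exacerbation.

the post-operative hyperglycemia episode, the transient tachycardia episode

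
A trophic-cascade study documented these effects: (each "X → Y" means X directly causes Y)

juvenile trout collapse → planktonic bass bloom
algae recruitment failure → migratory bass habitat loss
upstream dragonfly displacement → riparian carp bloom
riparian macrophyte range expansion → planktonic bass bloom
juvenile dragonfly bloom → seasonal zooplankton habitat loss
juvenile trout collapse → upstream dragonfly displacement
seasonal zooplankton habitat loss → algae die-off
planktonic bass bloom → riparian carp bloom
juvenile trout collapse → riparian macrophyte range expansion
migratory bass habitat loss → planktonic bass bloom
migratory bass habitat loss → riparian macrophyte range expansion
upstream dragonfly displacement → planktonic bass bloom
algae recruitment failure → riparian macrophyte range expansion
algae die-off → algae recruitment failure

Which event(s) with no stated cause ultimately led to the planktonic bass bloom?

the juvenile dragonfly bloom, the juvenile trout collapse

Tracing upstream from the planktonic bass bloom: the planktonic bass bloom ← the migratory bass habitat loss ← the algae recruitment failure ← the algae die-off ← the seasonal zooplankton habitat loss ← the juvenile dragonfly bloom.
A separate upstream branch: the planktonic bass bloom ← the juvenile trout collapse.
Each of those chain origins has no stated cause.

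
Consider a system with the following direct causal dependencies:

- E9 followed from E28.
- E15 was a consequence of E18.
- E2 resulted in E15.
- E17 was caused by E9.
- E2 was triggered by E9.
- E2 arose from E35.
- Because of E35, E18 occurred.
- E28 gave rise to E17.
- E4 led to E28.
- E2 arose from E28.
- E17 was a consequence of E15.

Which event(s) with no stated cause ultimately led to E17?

Tracing upstream from E17: E17 ← E15 ← E18 ← E35.
A separate upstream branch: E17 ← E28 ← E4.
Each of those chain origins has no stated cause.

E35, E4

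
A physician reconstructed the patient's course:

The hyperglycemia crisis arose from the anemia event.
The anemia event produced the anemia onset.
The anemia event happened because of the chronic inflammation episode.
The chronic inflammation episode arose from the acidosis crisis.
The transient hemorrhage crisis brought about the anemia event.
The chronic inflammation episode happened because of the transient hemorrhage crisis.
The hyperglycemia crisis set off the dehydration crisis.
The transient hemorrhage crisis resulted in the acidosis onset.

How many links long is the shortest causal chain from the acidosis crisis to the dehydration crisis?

4

Shortest chain: the acidosis crisis → the chronic inflammation episode → the anemia event → the hyperglycemia crisis → the dehydration crisis.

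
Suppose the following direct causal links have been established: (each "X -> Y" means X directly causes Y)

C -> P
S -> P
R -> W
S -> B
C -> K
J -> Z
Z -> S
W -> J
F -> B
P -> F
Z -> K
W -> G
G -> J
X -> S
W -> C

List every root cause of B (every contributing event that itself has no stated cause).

R, X

Tracing upstream from B: B ← S ← Z ← J ← W ← R.
A separate upstream branch: B ← S ← X.
Each of those chain origins has no stated cause.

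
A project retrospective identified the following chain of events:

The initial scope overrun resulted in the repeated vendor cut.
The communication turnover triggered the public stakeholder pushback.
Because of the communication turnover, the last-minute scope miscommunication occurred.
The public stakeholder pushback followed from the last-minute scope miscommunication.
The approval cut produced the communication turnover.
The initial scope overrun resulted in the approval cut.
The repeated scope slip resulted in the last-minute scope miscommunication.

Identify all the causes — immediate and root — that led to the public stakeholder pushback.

Immediate causes of the public stakeholder pushback: the communication turnover, the last-minute scope miscommunication.
Further upstream: the initial scope overrun, the approval cut, the repeated scope slip.

the approval cut, the communication turnover, the initial scope overrun, the last-minute scope miscommunication, the repeated scope slip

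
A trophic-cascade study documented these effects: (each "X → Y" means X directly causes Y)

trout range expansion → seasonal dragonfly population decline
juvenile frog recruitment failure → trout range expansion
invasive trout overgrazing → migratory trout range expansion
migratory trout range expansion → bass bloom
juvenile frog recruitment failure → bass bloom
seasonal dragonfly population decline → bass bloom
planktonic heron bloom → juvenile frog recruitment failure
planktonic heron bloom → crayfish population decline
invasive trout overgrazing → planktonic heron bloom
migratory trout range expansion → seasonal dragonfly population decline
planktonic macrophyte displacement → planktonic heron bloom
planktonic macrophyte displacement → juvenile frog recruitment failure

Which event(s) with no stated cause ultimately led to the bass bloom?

Tracing upstream from the bass bloom: the bass bloom ← the migratory trout range expansion ← the invasive trout overgrazing.
A separate upstream branch: the bass bloom ← the juvenile frog recruitment failure ← the planktonic macrophyte displacement.
Each of those chain origins has no stated cause.

the invasive trout overgrazing, the planktonic macrophyte displacement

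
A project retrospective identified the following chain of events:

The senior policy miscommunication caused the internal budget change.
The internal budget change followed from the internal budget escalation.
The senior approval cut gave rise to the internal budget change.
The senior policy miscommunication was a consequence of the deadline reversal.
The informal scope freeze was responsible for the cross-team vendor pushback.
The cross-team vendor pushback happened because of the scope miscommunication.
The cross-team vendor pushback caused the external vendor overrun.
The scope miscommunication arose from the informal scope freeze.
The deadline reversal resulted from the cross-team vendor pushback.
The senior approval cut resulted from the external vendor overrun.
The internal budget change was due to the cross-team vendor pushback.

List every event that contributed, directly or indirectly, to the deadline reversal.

Immediate cause of the deadline reversal: the cross-team vendor pushback.
Further upstream: the informal scope freeze, the scope miscommunication.

the cross-team vendor pushback, the informal scope freeze, the scope miscommunication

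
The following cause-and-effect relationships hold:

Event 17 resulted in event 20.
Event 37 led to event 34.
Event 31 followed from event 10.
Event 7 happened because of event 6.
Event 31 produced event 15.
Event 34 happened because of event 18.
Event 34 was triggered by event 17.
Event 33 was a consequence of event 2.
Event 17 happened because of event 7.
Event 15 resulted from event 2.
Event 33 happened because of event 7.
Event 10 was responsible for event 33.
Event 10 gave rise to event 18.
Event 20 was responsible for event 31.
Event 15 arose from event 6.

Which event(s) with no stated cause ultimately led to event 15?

event 10, event 2, event 6

Tracing upstream from event 15: event 15 ← event 6.
A separate upstream branch: event 15 ← event 31 ← event 10.
A separate upstream branch: event 15 ← event 2.
Each of those chain origins has no stated cause.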